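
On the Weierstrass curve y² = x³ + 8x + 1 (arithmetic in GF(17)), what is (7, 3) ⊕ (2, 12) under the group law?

(16, 3)

(7, 3) + (2, 12). λ = (12 - 3)/(2 - 7) ≡ 9/12 mod 17. 12⁻¹ ≡ 10 (mod 17) since 12·10 = 120 ≡ 1, so λ ≡ 5.
  x = λ² - 7 - 2 = 25 - 9 ≡ 16; y = λ·(7 - 16) - 3 ≡ 3. → (16, 3)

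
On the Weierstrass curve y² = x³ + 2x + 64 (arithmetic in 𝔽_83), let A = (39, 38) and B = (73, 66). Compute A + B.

(34, 54)

(39, 38) + (73, 66). λ = (66 - 38)/(73 - 39) ≡ 28/34 mod 83. 34⁻¹ ≡ 22 (mod 83), so λ ≡ 35.
  x = λ² - 39 - 73 = 1225 - 112 ≡ 34; y = λ·(39 - 34) - 38 ≡ 54. → (34, 54)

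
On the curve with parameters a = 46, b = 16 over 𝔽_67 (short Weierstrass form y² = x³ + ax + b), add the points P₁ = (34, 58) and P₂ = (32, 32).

(36, 50)

(34, 58) + (32, 32). λ = (32 - 58)/(32 - 34) ≡ 41/65 mod 67. 65⁻¹ ≡ 33 (mod 67) since 65·33 = 2145 ≡ 1, so λ ≡ 13.
  x = λ² - 34 - 32 = 169 - 66 ≡ 36; y = λ·(34 - 36) - 58 ≡ 50. → (36, 50)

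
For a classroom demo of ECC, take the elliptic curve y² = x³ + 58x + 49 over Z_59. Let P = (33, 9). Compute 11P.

(8, 50)

Repeated addition: build up to 11P.
2P: tangent at (33, 9): λ = (3·33² + 58)/(2·9) ≡ 21/18. 18⁻¹ ≡ 23 (mod 59), so λ ≡ 21·23 ≡ 11.
  x = λ² - 33 - 33 = 121 - 66 ≡ 55; y = λ·(33 - 55) - 9 ≡ 44. → (55, 44)
3P: (55, 44) + (33, 9). λ = (9 - 44)/(33 - 55) ≡ 24/37 mod 59. 37⁻¹ ≡ 8 (mod 59) since 37·8 = 296 ≡ 1, so λ ≡ 15.
  x = λ² - 55 - 33 = 225 - 88 ≡ 19; y = λ·(55 - 19) - 44 ≡ 24. → (19, 24)
4P: (19, 24) + (33, 9). λ = (9 - 24)/(33 - 19) ≡ 44/14 mod 59. 14⁻¹ ≡ 38 (mod 59), so λ ≡ 20.
  x = λ² - 19 - 33 = 400 - 52 ≡ 53; y = λ·(19 - 53) - 24 ≡ 4. → (53, 4)
5P: (53, 4) + (33, 9). λ = (9 - 4)/(33 - 53) ≡ 5/39 mod 59. 39⁻¹ ≡ 56 (mod 59) since 39·56 = 2184 ≡ 1, so λ ≡ 44.
  x = λ² - 53 - 33 = 1936 - 86 ≡ 21; y = λ·(53 - 21) - 4 ≡ 47. → (21, 47)
6P: (21, 47) + (33, 9). λ = (9 - 47)/(33 - 21) ≡ 21/12 mod 59. 12⁻¹ ≡ 5 (mod 59), so λ ≡ 46.
  x = λ² - 21 - 33 = 2116 - 54 ≡ 56; y = λ·(21 - 56) - 47 ≡ 54. → (56, 54)
7P: (56, 54) + (33, 9). λ = (9 - 54)/(33 - 56) ≡ 14/36 mod 59. 36⁻¹ ≡ 41 (mod 59) since 36·41 = 1476 ≡ 1, so λ ≡ 43.
  x = λ² - 56 - 33 = 1849 - 89 ≡ 49; y = λ·(56 - 49) - 54 ≡ 11. → (49, 11)
8P: (49, 11) + (33, 9). λ = (9 - 11)/(33 - 49) ≡ 57/43 mod 59. 43⁻¹ ≡ 11 (mod 59) since 43·11 = 473 ≡ 1, so λ ≡ 37.
  x = λ² - 49 - 33 = 1369 - 82 ≡ 48; y = λ·(49 - 48) - 11 ≡ 26. → (48, 26)
9P: (48, 26) + (33, 9). λ = (9 - 26)/(33 - 48) ≡ 42/44 mod 59. 44⁻¹ ≡ 55 (mod 59), so λ ≡ 9.
  x = λ² - 48 - 33 = 81 - 81 ≡ 0; y = λ·(48 - 0) - 26 ≡ 52. → (0, 52)
10P: (0, 52) + (33, 9). λ = (9 - 52)/(33 - 0) ≡ 16/33 mod 59. 33⁻¹ ≡ 34 (mod 59), so λ ≡ 13.
  x = λ² - 0 - 33 = 169 - 33 ≡ 18; y = λ·(0 - 18) - 52 ≡ 9. → (18, 9)
11P: (18, 9) + (33, 9). λ = (9 - 9)/(33 - 18) ≡ 0/15 mod 59. 15⁻¹ ≡ 4 (mod 59) since 15·4 = 60 ≡ 1, so λ ≡ 0.
  x = λ² - 18 - 33 = 0 - 51 ≡ 8; y = λ·(18 - 8) - 9 ≡ 50. → (8, 50)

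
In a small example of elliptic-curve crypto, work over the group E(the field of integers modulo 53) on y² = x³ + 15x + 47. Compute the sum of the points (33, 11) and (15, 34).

(33, 11) + (15, 34). λ = (34 - 11)/(15 - 33) ≡ 23/35 mod 53. 35⁻¹ ≡ 50 (mod 53), so λ ≡ 37.
  x = λ² - 33 - 15 = 1369 - 48 ≡ 49; y = λ·(33 - 49) - 11 ≡ 33. → (49, 33)

(49, 33)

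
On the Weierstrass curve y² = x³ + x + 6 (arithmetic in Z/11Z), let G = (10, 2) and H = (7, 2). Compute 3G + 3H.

(7, 2)

First 3G:
Repeated addition: build up to 3G.
2G: tangent at (10, 2): λ = (3·10² + 1)/(2·2) ≡ 4/4. 4⁻¹ ≡ 3 (mod 11), so λ ≡ 4·3 ≡ 1.
  x = λ² - 10 - 10 = 1 - 20 ≡ 3; y = λ·(10 - 3) - 2 ≡ 5. → (3, 5)
3G: (3, 5) + (10, 2). λ = (2 - 5)/(10 - 3) ≡ 8/7 mod 11. 7⁻¹ ≡ 8 (mod 11), so λ ≡ 9.
  x = λ² - 3 - 10 = 81 - 13 ≡ 2; y = λ·(3 - 2) - 5 ≡ 4. → (2, 4)
3G = (2, 4).
Next 3H:
Repeated addition: build up to 3H.
2H: tangent at (7, 2): λ = (3·7² + 1)/(2·2) ≡ 5/4. 4⁻¹ ≡ 3 (mod 11), so λ ≡ 5·3 ≡ 4.
  x = λ² - 7 - 7 = 16 - 14 ≡ 2; y = λ·(7 - 2) - 2 ≡ 7. → (2, 7)
3H: (2, 7) + (7, 2). λ = (2 - 7)/(7 - 2) ≡ 6/5 mod 11. 5⁻¹ ≡ 9 (mod 11), so λ ≡ 10.
  x = λ² - 2 - 7 = 100 - 9 ≡ 3; y = λ·(2 - 3) - 7 ≡ 5. → (3, 5)
3H = (3, 5).
Finally 3G + 3H:
(2, 4) + (3, 5). λ = (5 - 4)/(3 - 2) ≡ 1/1 mod 11. 1⁻¹ ≡ 1 (mod 11) since 1·1 = 1 ≡ 1, so λ ≡ 1.
  x = λ² - 2 - 3 = 1 - 5 ≡ 7; y = λ·(2 - 7) - 4 ≡ 2. → (7, 2)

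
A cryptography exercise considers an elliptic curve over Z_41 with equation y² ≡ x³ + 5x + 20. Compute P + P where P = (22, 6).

tangent at (22, 6): λ = (3·22² + 5)/(2·6) ≡ 22/12. 12⁻¹ ≡ 24 (mod 41), so λ ≡ 22·24 ≡ 36.
  x = λ² - 22 - 22 = 1296 - 44 ≡ 22; y = λ·(22 - 22) - 6 ≡ 35. → (22, 35)

(22, 35)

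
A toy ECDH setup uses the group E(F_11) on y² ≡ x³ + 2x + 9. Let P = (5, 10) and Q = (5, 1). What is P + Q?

O

The two points share x = 5 and their y-coordinates satisfy 10 + 1 ≡ 0 (mod 11), so they are inverses. Their sum is the point at infinity.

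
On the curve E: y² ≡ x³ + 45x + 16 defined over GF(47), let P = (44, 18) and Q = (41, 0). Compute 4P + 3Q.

First 4P:
Repeated addition: build up to 4P.
2P: tangent at (44, 18): λ = (3·44² + 45)/(2·18) ≡ 25/36. 36⁻¹ ≡ 17 (mod 47), so λ ≡ 25·17 ≡ 2.
  x = λ² - 44 - 44 = 4 - 88 ≡ 10; y = λ·(44 - 10) - 18 ≡ 3. → (10, 3)
3P: (10, 3) + (44, 18). λ = (18 - 3)/(44 - 10) ≡ 15/34 mod 47. 34⁻¹ ≡ 18 (mod 47) since 34·18 = 612 ≡ 1, so λ ≡ 35.
  x = λ² - 10 - 44 = 1225 - 54 ≡ 43; y = λ·(10 - 43) - 3 ≡ 17. → (43, 17)
4P: (43, 17) + (44, 18). λ = (18 - 17)/(44 - 43) ≡ 1/1 mod 47. 1⁻¹ ≡ 1 (mod 47) since 1·1 = 1 ≡ 1, so λ ≡ 1.
  x = λ² - 43 - 44 = 1 - 87 ≡ 8; y = λ·(43 - 8) - 17 ≡ 18. → (8, 18)
4P = (8, 18).
Next 3Q:
Repeated addition: build up to 3Q.
2Q: (41, 0) + (41, 0): same x and y₁ ≡ -y₂, so the sum is O.
3Q: O + (41, 0) = (41, 0) (identity).
3Q = (41, 0).
Finally 4P + 3Q:
(8, 18) + (41, 0). λ = (0 - 18)/(41 - 8) ≡ 29/33 mod 47. 33⁻¹ ≡ 10 (mod 47) since 33·10 = 330 ≡ 1, so λ ≡ 8.
  x = λ² - 8 - 41 = 64 - 49 ≡ 15; y = λ·(8 - 15) - 18 ≡ 20. → (15, 20)

(15, 20)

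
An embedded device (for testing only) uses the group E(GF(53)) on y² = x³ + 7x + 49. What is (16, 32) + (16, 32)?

(30, 32)

tangent at (16, 32): λ = (3·16² + 7)/(2·32) ≡ 33/11. 11⁻¹ ≡ 29 (mod 53), so λ ≡ 33·29 ≡ 3.
  x = λ² - 16 - 16 = 9 - 32 ≡ 30; y = λ·(16 - 30) - 32 ≡ 32. → (30, 32)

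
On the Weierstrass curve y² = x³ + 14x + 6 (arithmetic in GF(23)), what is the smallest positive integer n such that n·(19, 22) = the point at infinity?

2P: tangent at (19, 22): λ = (3·19² + 14)/(2·22) ≡ 16/21. 21⁻¹ ≡ 11 (mod 23) since 21·11 = 231 ≡ 1, so λ ≡ 16·11 ≡ 15.
  x = λ² - 19 - 19 = 225 - 38 ≡ 3; y = λ·(19 - 3) - 22 ≡ 11. → (3, 11)
3P: (3, 11) + (19, 22). λ = (22 - 11)/(19 - 3) ≡ 11/16 mod 23. 16⁻¹ ≡ 13 (mod 23) since 16·13 = 208 ≡ 1, so λ ≡ 5.
  x = λ² - 3 - 19 = 25 - 22 ≡ 3; y = λ·(3 - 3) - 11 ≡ 12. → (3, 12)
4P: (3, 12) + (19, 22). λ = (22 - 12)/(19 - 3) ≡ 10/16 mod 23. 16⁻¹ ≡ 13 (mod 23), so λ ≡ 15.
  x = λ² - 3 - 19 = 225 - 22 ≡ 19; y = λ·(3 - 19) - 12 ≡ 1. → (19, 1)
5P: (19, 1) + (19, 22): same x and y₁ ≡ -y₂, so the sum is the point at infinity.
5P = the point at infinity, so the order is 5.

5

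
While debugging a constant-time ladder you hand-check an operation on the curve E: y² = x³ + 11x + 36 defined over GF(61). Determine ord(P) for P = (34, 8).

3

2P: tangent at (34, 8): λ = (3·34² + 11)/(2·8) ≡ 2/16. 16⁻¹ ≡ 42 (mod 61), so λ ≡ 2·42 ≡ 23.
  x = λ² - 34 - 34 = 529 - 68 ≡ 34; y = λ·(34 - 34) - 8 ≡ 53. → (34, 53)
3P: (34, 53) + (34, 8): same x and y₁ ≡ -y₂, so the sum is 𝒪.
3P = 𝒪, so the order is 3.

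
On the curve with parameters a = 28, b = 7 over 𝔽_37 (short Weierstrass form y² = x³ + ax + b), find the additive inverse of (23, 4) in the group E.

(23, 33)

-(23, 4) = (23, -4 mod 37) = (23, 33).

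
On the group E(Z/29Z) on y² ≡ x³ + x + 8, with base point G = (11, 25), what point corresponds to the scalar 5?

(11, 4)

Double-and-add on 5 = (101)₂. Start with G = (11, 25) for the leading 1-bit.
double: tangent at (11, 25): λ = (3·11² + 1)/(2·25) ≡ 16/21. 21⁻¹ ≡ 18 (mod 29) since 21·18 = 378 ≡ 1, so λ ≡ 16·18 ≡ 27.
  x = λ² - 11 - 11 = 729 - 22 ≡ 11; y = λ·(11 - 11) - 25 ≡ 4. → (11, 4)
double: tangent at (11, 4): λ = (3·11² + 1)/(2·4) ≡ 16/8. 8⁻¹ ≡ 11 (mod 29), so λ ≡ 16·11 ≡ 2.
  x = λ² - 11 - 11 = 4 - 22 ≡ 11; y = λ·(11 - 11) - 4 ≡ 25. → (11, 25)
add G: tangent at (11, 25): λ = (3·11² + 1)/(2·25) ≡ 16/21. 21⁻¹ ≡ 18 (mod 29), so λ ≡ 16·18 ≡ 27.
  x = λ² - 11 - 11 = 729 - 22 ≡ 11; y = λ·(11 - 11) - 25 ≡ 4. → (11, 4)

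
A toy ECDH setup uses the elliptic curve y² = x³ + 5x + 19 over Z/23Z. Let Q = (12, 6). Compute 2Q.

(22, 17)

tangent at (12, 6): λ = (3·12² + 5)/(2·6) ≡ 0/12. 12⁻¹ ≡ 2 (mod 23), so λ ≡ 0·2 ≡ 0.
  x = λ² - 12 - 12 = 0 - 24 ≡ 22; y = λ·(12 - 22) - 6 ≡ 17. → (22, 17)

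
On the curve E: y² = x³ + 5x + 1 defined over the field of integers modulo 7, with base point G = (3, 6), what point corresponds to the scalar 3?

Repeated addition: build up to 3G.
2G: tangent at (3, 6): λ = (3·3² + 5)/(2·6) ≡ 4/5. 5⁻¹ ≡ 3 (mod 7) since 5·3 = 15 ≡ 1, so λ ≡ 4·3 ≡ 5.
  x = λ² - 3 - 3 = 25 - 6 ≡ 5; y = λ·(3 - 5) - 6 ≡ 5. → (5, 5)
3G: (5, 5) + (3, 6). λ = (6 - 5)/(3 - 5) ≡ 1/5 mod 7. 5⁻¹ ≡ 3 (mod 7), so λ ≡ 3.
  x = λ² - 5 - 3 = 9 - 8 ≡ 1; y = λ·(5 - 1) - 5 ≡ 0. → (1, 0)

(1, 0)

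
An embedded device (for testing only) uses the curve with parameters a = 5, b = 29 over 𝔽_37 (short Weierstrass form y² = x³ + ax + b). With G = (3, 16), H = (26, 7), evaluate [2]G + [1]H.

First 2G:
Repeated addition: build up to 2G.
2G: tangent at (3, 16): λ = (3·3² + 5)/(2·16) ≡ 32/32. 32⁻¹ ≡ 22 (mod 37) since 32·22 = 704 ≡ 1, so λ ≡ 32·22 ≡ 1.
  x = λ² - 3 - 3 = 1 - 6 ≡ 32; y = λ·(3 - 32) - 16 ≡ 29. → (32, 29)
2G = (32, 29).
Finally 2G + H:
(32, 29) + (26, 7). λ = (7 - 29)/(26 - 32) ≡ 15/31 mod 37. 31⁻¹ ≡ 6 (mod 37) since 31·6 = 186 ≡ 1, so λ ≡ 16.
  x = λ² - 32 - 26 = 256 - 58 ≡ 13; y = λ·(32 - 13) - 29 ≡ 16. → (13, 16)

(13, 16)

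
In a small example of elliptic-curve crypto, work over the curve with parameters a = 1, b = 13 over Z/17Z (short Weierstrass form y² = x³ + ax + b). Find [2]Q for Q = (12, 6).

tangent at (12, 6): λ = (3·12² + 1)/(2·6) ≡ 8/12. 12⁻¹ ≡ 10 (mod 17) since 12·10 = 120 ≡ 1, so λ ≡ 8·10 ≡ 12.
  x = λ² - 12 - 12 = 144 - 24 ≡ 1; y = λ·(12 - 1) - 6 ≡ 7. → (1, 7)

(1, 7)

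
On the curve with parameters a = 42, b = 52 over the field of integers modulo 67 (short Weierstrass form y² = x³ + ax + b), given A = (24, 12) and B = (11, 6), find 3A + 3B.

First 3A:
Repeated addition: build up to 3A.
2A: tangent at (24, 12): λ = (3·24² + 42)/(2·12) ≡ 28/24. 24⁻¹ ≡ 14 (mod 67), so λ ≡ 28·14 ≡ 57.
  x = λ² - 24 - 24 = 3249 - 48 ≡ 52; y = λ·(24 - 52) - 12 ≡ 0. → (52, 0)
3A: (52, 0) + (24, 12). λ = (12 - 0)/(24 - 52) ≡ 12/39 mod 67. 39⁻¹ ≡ 55 (mod 67), so λ ≡ 57.
  x = λ² - 52 - 24 = 3249 - 76 ≡ 24; y = λ·(52 - 24) - 0 ≡ 55. → (24, 55)
3A = (24, 55).
Next 3B:
Repeated addition: build up to 3B.
2B: tangent at (11, 6): λ = (3·11² + 42)/(2·6) ≡ 3/12. 12⁻¹ ≡ 28 (mod 67), so λ ≡ 3·28 ≡ 17.
  x = λ² - 11 - 11 = 289 - 22 ≡ 66; y = λ·(11 - 66) - 6 ≡ 64. → (66, 64)
3B: (66, 64) + (11, 6). λ = (6 - 64)/(11 - 66) ≡ 9/12 mod 67. 12⁻¹ ≡ 28 (mod 67), so λ ≡ 51.
  x = λ² - 66 - 11 = 2601 - 77 ≡ 45; y = λ·(66 - 45) - 64 ≡ 2. → (45, 2)
3B = (45, 2).
Finally 3A + 3B:
(24, 55) + (45, 2). λ = (2 - 55)/(45 - 24) ≡ 14/21 mod 67. 21⁻¹ ≡ 16 (mod 67), so λ ≡ 23.
  x = λ² - 24 - 45 = 529 - 69 ≡ 58; y = λ·(24 - 58) - 55 ≡ 34. → (58, 34)

(58, 34)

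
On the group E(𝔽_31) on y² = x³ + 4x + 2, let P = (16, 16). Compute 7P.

Double-and-add on 7 = (111)₂. Start with P = (16, 16) for the leading 1-bit.
double: tangent at (16, 16): λ = (3·16² + 4)/(2·16) ≡ 28/1. 1⁻¹ ≡ 1 (mod 31), so λ ≡ 28·1 ≡ 28.
  x = λ² - 16 - 16 = 784 - 32 ≡ 8; y = λ·(16 - 8) - 16 ≡ 22. → (8, 22)
add P: (8, 22) + (16, 16). λ = (16 - 22)/(16 - 8) ≡ 25/8 mod 31. 8⁻¹ ≡ 4 (mod 31) since 8·4 = 32 ≡ 1, so λ ≡ 7.
  x = λ² - 8 - 16 = 49 - 24 ≡ 25; y = λ·(8 - 25) - 22 ≡ 14. → (25, 14)
double: tangent at (25, 14): λ = (3·25² + 4)/(2·14) ≡ 19/28. 28⁻¹ ≡ 10 (mod 31), so λ ≡ 19·10 ≡ 4.
  x = λ² - 25 - 25 = 16 - 50 ≡ 28; y = λ·(25 - 28) - 14 ≡ 5. → (28, 5)
add P: (28, 5) + (16, 16). λ = (16 - 5)/(16 - 28) ≡ 11/19 mod 31. 19⁻¹ ≡ 18 (mod 31), so λ ≡ 12.
  x = λ² - 28 - 16 = 144 - 44 ≡ 7; y = λ·(28 - 7) - 5 ≡ 30. → (7, 30)

(7, 30)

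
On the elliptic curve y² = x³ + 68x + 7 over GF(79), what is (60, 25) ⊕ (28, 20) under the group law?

(9, 20)

(60, 25) + (28, 20). λ = (20 - 25)/(28 - 60) ≡ 74/47 mod 79. 47⁻¹ ≡ 37 (mod 79), so λ ≡ 52.
  x = λ² - 60 - 28 = 2704 - 88 ≡ 9; y = λ·(60 - 9) - 25 ≡ 20. → (9, 20)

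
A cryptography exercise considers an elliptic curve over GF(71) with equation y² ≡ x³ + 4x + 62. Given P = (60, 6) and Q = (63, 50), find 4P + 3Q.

First 4P:
Repeated addition: build up to 4P.
2P: tangent at (60, 6): λ = (3·60² + 4)/(2·6) ≡ 12/12. 12⁻¹ ≡ 6 (mod 71) since 12·6 = 72 ≡ 1, so λ ≡ 12·6 ≡ 1.
  x = λ² - 60 - 60 = 1 - 120 ≡ 23; y = λ·(60 - 23) - 6 ≡ 31. → (23, 31)
3P: (23, 31) + (60, 6). λ = (6 - 31)/(60 - 23) ≡ 46/37 mod 71. 37⁻¹ ≡ 48 (mod 71), so λ ≡ 7.
  x = λ² - 23 - 60 = 49 - 83 ≡ 37; y = λ·(23 - 37) - 31 ≡ 13. → (37, 13)
4P: (37, 13) + (60, 6). λ = (6 - 13)/(60 - 37) ≡ 64/23 mod 71. 23⁻¹ ≡ 34 (mod 71) since 23·34 = 782 ≡ 1, so λ ≡ 46.
  x = λ² - 37 - 60 = 2116 - 97 ≡ 31; y = λ·(37 - 31) - 13 ≡ 50. → (31, 50)
4P = (31, 50).
Next 3Q:
Repeated addition: build up to 3Q.
2Q: tangent at (63, 50): λ = (3·63² + 4)/(2·50) ≡ 54/29. 29⁻¹ ≡ 49 (mod 71), so λ ≡ 54·49 ≡ 19.
  x = λ² - 63 - 63 = 361 - 126 ≡ 22; y = λ·(63 - 22) - 50 ≡ 19. → (22, 19)
3Q: (22, 19) + (63, 50). λ = (50 - 19)/(63 - 22) ≡ 31/41 mod 71. 41⁻¹ ≡ 26 (mod 71), so λ ≡ 25.
  x = λ² - 22 - 63 = 625 - 85 ≡ 43; y = λ·(22 - 43) - 19 ≡ 24. → (43, 24)
3Q = (43, 24).
Finally 4P + 3Q:
(31, 50) + (43, 24). λ = (24 - 50)/(43 - 31) ≡ 45/12 mod 71. 12⁻¹ ≡ 6 (mod 71), so λ ≡ 57.
  x = λ² - 31 - 43 = 3249 - 74 ≡ 51; y = λ·(31 - 51) - 50 ≡ 17. → (51, 17)

(51, 17)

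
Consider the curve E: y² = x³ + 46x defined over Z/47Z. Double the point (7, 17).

(2, 10)

tangent at (7, 17): λ = (3·7² + 46)/(2·17) ≡ 5/34. 34⁻¹ ≡ 18 (mod 47) since 34·18 = 612 ≡ 1, so λ ≡ 5·18 ≡ 43.
  x = λ² - 7 - 7 = 1849 - 14 ≡ 2; y = λ·(7 - 2) - 17 ≡ 10. → (2, 10)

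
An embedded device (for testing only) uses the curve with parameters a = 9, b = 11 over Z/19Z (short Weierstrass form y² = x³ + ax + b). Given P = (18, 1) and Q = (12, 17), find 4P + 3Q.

(18, 1)

First 4P:
Double-and-add on 4 = (100)₂. Start with P = (18, 1) for the leading 1-bit.
double: tangent at (18, 1): λ = (3·18² + 9)/(2·1) ≡ 12/2. 2⁻¹ ≡ 10 (mod 19), so λ ≡ 12·10 ≡ 6.
  x = λ² - 18 - 18 = 36 - 36 ≡ 0; y = λ·(18 - 0) - 1 ≡ 12. → (0, 12)
double: tangent at (0, 12): λ = (3·0² + 9)/(2·12) ≡ 9/5. 5⁻¹ ≡ 4 (mod 19), so λ ≡ 9·4 ≡ 17.
  x = λ² - 0 - 0 = 289 - 0 ≡ 4; y = λ·(0 - 4) - 12 ≡ 15. → (4, 15)
4P = (4, 15).
Next 3Q:
Repeated addition: build up to 3Q.
2Q: tangent at (12, 17): λ = (3·12² + 9)/(2·17) ≡ 4/15. 15⁻¹ ≡ 14 (mod 19), so λ ≡ 4·14 ≡ 18.
  x = λ² - 12 - 12 = 324 - 24 ≡ 15; y = λ·(12 - 15) - 17 ≡ 5. → (15, 5)
3Q: (15, 5) + (12, 17). λ = (17 - 5)/(12 - 15) ≡ 12/16 mod 19. 16⁻¹ ≡ 6 (mod 19) since 16·6 = 96 ≡ 1, so λ ≡ 15.
  x = λ² - 15 - 12 = 225 - 27 ≡ 8; y = λ·(15 - 8) - 5 ≡ 5. → (8, 5)
3Q = (8, 5).
Finally 4P + 3Q:
(4, 15) + (8, 5). λ = (5 - 15)/(8 - 4) ≡ 9/4 mod 19. 4⁻¹ ≡ 5 (mod 19) since 4·5 = 20 ≡ 1, so λ ≡ 7.
  x = λ² - 4 - 8 = 49 - 12 ≡ 18; y = λ·(4 - 18) - 15 ≡ 1. → (18, 1)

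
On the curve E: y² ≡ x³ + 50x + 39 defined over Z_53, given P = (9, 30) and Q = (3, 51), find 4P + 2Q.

(30, 48)

First 4P:
Double-and-add on 4 = (100)₂. Start with P = (9, 30) for the leading 1-bit.
double: tangent at (9, 30): λ = (3·9² + 50)/(2·30) ≡ 28/7. 7⁻¹ ≡ 38 (mod 53) since 7·38 = 266 ≡ 1, so λ ≡ 28·38 ≡ 4.
  x = λ² - 9 - 9 = 16 - 18 ≡ 51; y = λ·(9 - 51) - 30 ≡ 14. → (51, 14)
double: tangent at (51, 14): λ = (3·51² + 50)/(2·14) ≡ 9/28. 28⁻¹ ≡ 36 (mod 53), so λ ≡ 9·36 ≡ 6.
  x = λ² - 51 - 51 = 36 - 102 ≡ 40; y = λ·(51 - 40) - 14 ≡ 52. → (40, 52)
4P = (40, 52).
Next 2Q:
Repeated addition: build up to 2Q.
2Q: tangent at (3, 51): λ = (3·3² + 50)/(2·51) ≡ 24/49. 49⁻¹ ≡ 13 (mod 53) since 49·13 = 637 ≡ 1, so λ ≡ 24·13 ≡ 47.
  x = λ² - 3 - 3 = 2209 - 6 ≡ 30; y = λ·(3 - 30) - 51 ≡ 5. → (30, 5)
2Q = (30, 5).
Finally 4P + 2Q:
(40, 52) + (30, 5). λ = (5 - 52)/(30 - 40) ≡ 6/43 mod 53. 43⁻¹ ≡ 37 (mod 53), so λ ≡ 10.
  x = λ² - 40 - 30 = 100 - 70 ≡ 30; y = λ·(40 - 30) - 52 ≡ 48. → (30, 48)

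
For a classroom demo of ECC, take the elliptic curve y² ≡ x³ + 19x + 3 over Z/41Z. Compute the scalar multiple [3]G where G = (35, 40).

Repeated addition: build up to 3G.
2G: tangent at (35, 40): λ = (3·35² + 19)/(2·40) ≡ 4/39. 39⁻¹ ≡ 20 (mod 41), so λ ≡ 4·20 ≡ 39.
  x = λ² - 35 - 35 = 1521 - 70 ≡ 16; y = λ·(35 - 16) - 40 ≡ 4. → (16, 4)
3G: (16, 4) + (35, 40). λ = (40 - 4)/(35 - 16) ≡ 36/19 mod 41. 19⁻¹ ≡ 13 (mod 41), so λ ≡ 17.
  x = λ² - 16 - 35 = 289 - 51 ≡ 33; y = λ·(16 - 33) - 4 ≡ 35. → (33, 35)

(33, 35)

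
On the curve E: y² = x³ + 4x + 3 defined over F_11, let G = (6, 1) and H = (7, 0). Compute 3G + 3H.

First 3G:
Repeated addition: build up to 3G.
2G: tangent at (6, 1): λ = (3·6² + 4)/(2·1) ≡ 2/2. 2⁻¹ ≡ 6 (mod 11) since 2·6 = 12 ≡ 1, so λ ≡ 2·6 ≡ 1.
  x = λ² - 6 - 6 = 1 - 12 ≡ 0; y = λ·(6 - 0) - 1 ≡ 5. → (0, 5)
3G: (0, 5) + (6, 1). λ = (1 - 5)/(6 - 0) ≡ 7/6 mod 11. 6⁻¹ ≡ 2 (mod 11) since 6·2 = 12 ≡ 1, so λ ≡ 3.
  x = λ² - 0 - 6 = 9 - 6 ≡ 3; y = λ·(0 - 3) - 5 ≡ 8. → (3, 8)
3G = (3, 8).
Next 3H:
Repeated addition: build up to 3H.
2H: (7, 0) + (7, 0): same x and y₁ ≡ -y₂, so the sum is O.
3H: O + (7, 0) = (7, 0) (identity).
3H = (7, 0).
Finally 3G + 3H:
(3, 8) + (7, 0). λ = (0 - 8)/(7 - 3) ≡ 3/4 mod 11. 4⁻¹ ≡ 3 (mod 11), so λ ≡ 9.
  x = λ² - 3 - 7 = 81 - 10 ≡ 5; y = λ·(3 - 5) - 8 ≡ 7. → (5, 7)

(5, 7)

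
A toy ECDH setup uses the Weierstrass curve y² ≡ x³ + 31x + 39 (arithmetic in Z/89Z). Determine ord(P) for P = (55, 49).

2P: tangent at (55, 49): λ = (3·55² + 31)/(2·49) ≡ 28/9. 9⁻¹ ≡ 10 (mod 89), so λ ≡ 28·10 ≡ 13.
  x = λ² - 55 - 55 = 169 - 110 ≡ 59; y = λ·(55 - 59) - 49 ≡ 77. → (59, 77)
3P: (59, 77) + (55, 49). λ = (49 - 77)/(55 - 59) ≡ 61/85 mod 89. 85⁻¹ ≡ 22 (mod 89), so λ ≡ 7.
  x = λ² - 59 - 55 = 49 - 114 ≡ 24; y = λ·(59 - 24) - 77 ≡ 79. → (24, 79)
4P: (24, 79) + (55, 49). λ = (49 - 79)/(55 - 24) ≡ 59/31 mod 89. 31⁻¹ ≡ 23 (mod 89) since 31·23 = 713 ≡ 1, so λ ≡ 22.
  x = λ² - 24 - 55 = 484 - 79 ≡ 49; y = λ·(24 - 49) - 79 ≡ 83. → (49, 83)
5P: (49, 83) + (55, 49). λ = (49 - 83)/(55 - 49) ≡ 55/6 mod 89. 6⁻¹ ≡ 15 (mod 89), so λ ≡ 24.
  x = λ² - 49 - 55 = 576 - 104 ≡ 27; y = λ·(49 - 27) - 83 ≡ 0. → (27, 0)
6P: (27, 0) + (55, 49). λ = (49 - 0)/(55 - 27) ≡ 49/28 mod 89. 28⁻¹ ≡ 35 (mod 89), so λ ≡ 24.
  x = λ² - 27 - 55 = 576 - 82 ≡ 49; y = λ·(27 - 49) - 0 ≡ 6. → (49, 6)
7P: (49, 6) + (55, 49). λ = (49 - 6)/(55 - 49) ≡ 43/6 mod 89. 6⁻¹ ≡ 15 (mod 89) since 6·15 = 90 ≡ 1, so λ ≡ 22.
  x = λ² - 49 - 55 = 484 - 104 ≡ 24; y = λ·(49 - 24) - 6 ≡ 10. → (24, 10)
8P: (24, 10) + (55, 49). λ = (49 - 10)/(55 - 24) ≡ 39/31 mod 89. 31⁻¹ ≡ 23 (mod 89) since 31·23 = 713 ≡ 1, so λ ≡ 7.
  x = λ² - 24 - 55 = 49 - 79 ≡ 59; y = λ·(24 - 59) - 10 ≡ 12. → (59, 12)
9P: (59, 12) + (55, 49). λ = (49 - 12)/(55 - 59) ≡ 37/85 mod 89. 85⁻¹ ≡ 22 (mod 89) since 85·22 = 1870 ≡ 1, so λ ≡ 13.
  x = λ² - 59 - 55 = 169 - 114 ≡ 55; y = λ·(59 - 55) - 12 ≡ 40. → (55, 40)
10P: (55, 40) + (55, 49): same x and y₁ ≡ -y₂, so the sum is O.
10P = O, so the order is 10.

10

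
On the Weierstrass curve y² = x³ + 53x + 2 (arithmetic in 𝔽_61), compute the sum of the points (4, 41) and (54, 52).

(4, 20)

(4, 41) + (54, 52). λ = (52 - 41)/(54 - 4) ≡ 11/50 mod 61. 50⁻¹ ≡ 11 (mod 61) since 50·11 = 550 ≡ 1, so λ ≡ 60.
  x = λ² - 4 - 54 = 3600 - 58 ≡ 4; y = λ·(4 - 4) - 41 ≡ 20. → (4, 20)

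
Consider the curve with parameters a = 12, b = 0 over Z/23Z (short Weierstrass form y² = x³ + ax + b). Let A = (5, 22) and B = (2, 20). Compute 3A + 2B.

(10, 19)

First 3A:
Repeated addition: build up to 3A.
2A: tangent at (5, 22): λ = (3·5² + 12)/(2·22) ≡ 18/21. 21⁻¹ ≡ 11 (mod 23), so λ ≡ 18·11 ≡ 14.
  x = λ² - 5 - 5 = 196 - 10 ≡ 2; y = λ·(5 - 2) - 22 ≡ 20. → (2, 20)
3A: (2, 20) + (5, 22). λ = (22 - 20)/(5 - 2) ≡ 2/3 mod 23. 3⁻¹ ≡ 8 (mod 23), so λ ≡ 16.
  x = λ² - 2 - 5 = 256 - 7 ≡ 19; y = λ·(2 - 19) - 20 ≡ 7. → (19, 7)
3A = (19, 7).
Next 2B:
Repeated addition: build up to 2B.
2B: tangent at (2, 20): λ = (3·2² + 12)/(2·20) ≡ 1/17. 17⁻¹ ≡ 19 (mod 23) since 17·19 = 323 ≡ 1, so λ ≡ 1·19 ≡ 19.
  x = λ² - 2 - 2 = 361 - 4 ≡ 12; y = λ·(2 - 12) - 20 ≡ 20. → (12, 20)
2B = (12, 20).
Finally 3A + 2B:
(19, 7) + (12, 20). λ = (20 - 7)/(12 - 19) ≡ 13/16 mod 23. 16⁻¹ ≡ 13 (mod 23) since 16·13 = 208 ≡ 1, so λ ≡ 8.
  x = λ² - 19 - 12 = 64 - 31 ≡ 10; y = λ·(19 - 10) - 7 ≡ 19. → (10, 19)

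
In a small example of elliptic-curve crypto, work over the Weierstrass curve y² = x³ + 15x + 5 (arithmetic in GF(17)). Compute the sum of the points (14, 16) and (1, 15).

(14, 16) + (1, 15). λ = (15 - 16)/(1 - 14) ≡ 16/4 mod 17. 4⁻¹ ≡ 13 (mod 17), so λ ≡ 4.
  x = λ² - 14 - 1 = 16 - 15 ≡ 1; y = λ·(14 - 1) - 16 ≡ 2. → (1, 2)

(1, 2)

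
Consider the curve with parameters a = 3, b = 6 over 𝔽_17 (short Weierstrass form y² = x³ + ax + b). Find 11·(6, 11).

Write P = (6, 11).
Repeated addition: build up to 11P.
2P: tangent at (6, 11): λ = (3·6² + 3)/(2·11) ≡ 9/5. 5⁻¹ ≡ 7 (mod 17) since 5·7 = 35 ≡ 1, so λ ≡ 9·7 ≡ 12.
  x = λ² - 6 - 6 = 144 - 12 ≡ 13; y = λ·(6 - 13) - 11 ≡ 7. → (13, 7)
3P: (13, 7) + (6, 11). λ = (11 - 7)/(6 - 13) ≡ 4/10 mod 17. 10⁻¹ ≡ 12 (mod 17), so λ ≡ 14.
  x = λ² - 13 - 6 = 196 - 19 ≡ 7; y = λ·(13 - 7) - 7 ≡ 9. → (7, 9)
4P: (7, 9) + (6, 11). λ = (11 - 9)/(6 - 7) ≡ 2/16 mod 17. 16⁻¹ ≡ 16 (mod 17) since 16·16 = 256 ≡ 1, so λ ≡ 15.
  x = λ² - 7 - 6 = 225 - 13 ≡ 8; y = λ·(7 - 8) - 9 ≡ 10. → (8, 10)
5P: (8, 10) + (6, 11). λ = (11 - 10)/(6 - 8) ≡ 1/15 mod 17. 15⁻¹ ≡ 8 (mod 17), so λ ≡ 8.
  x = λ² - 8 - 6 = 64 - 14 ≡ 16; y = λ·(8 - 16) - 10 ≡ 11. → (16, 11)
6P: (16, 11) + (6, 11). λ = (11 - 11)/(6 - 16) ≡ 0/7 mod 17. 7⁻¹ ≡ 5 (mod 17) since 7·5 = 35 ≡ 1, so λ ≡ 0.
  x = λ² - 16 - 6 = 0 - 22 ≡ 12; y = λ·(16 - 12) - 11 ≡ 6. → (12, 6)
7P: (12, 6) + (6, 11). λ = (11 - 6)/(6 - 12) ≡ 5/11 mod 17. 11⁻¹ ≡ 14 (mod 17) since 11·14 = 154 ≡ 1, so λ ≡ 2.
  x = λ² - 12 - 6 = 4 - 18 ≡ 3; y = λ·(12 - 3) - 6 ≡ 12. → (3, 12)
8P: (3, 12) + (6, 11). λ = (11 - 12)/(6 - 3) ≡ 16/3 mod 17. 3⁻¹ ≡ 6 (mod 17), so λ ≡ 11.
  x = λ² - 3 - 6 = 121 - 9 ≡ 10; y = λ·(3 - 10) - 12 ≡ 13. → (10, 13)
9P: (10, 13) + (6, 11). λ = (11 - 13)/(6 - 10) ≡ 15/13 mod 17. 13⁻¹ ≡ 4 (mod 17), so λ ≡ 9.
  x = λ² - 10 - 6 = 81 - 16 ≡ 14; y = λ·(10 - 14) - 13 ≡ 2. → (14, 2)
10P: (14, 2) + (6, 11). λ = (11 - 2)/(6 - 14) ≡ 9/9 mod 17. 9⁻¹ ≡ 2 (mod 17) since 9·2 = 18 ≡ 1, so λ ≡ 1.
  x = λ² - 14 - 6 = 1 - 20 ≡ 15; y = λ·(14 - 15) - 2 ≡ 14. → (15, 14)
11P: (15, 14) + (6, 11). λ = (11 - 14)/(6 - 15) ≡ 14/8 mod 17. 8⁻¹ ≡ 15 (mod 17), so λ ≡ 6.
  x = λ² - 15 - 6 = 36 - 21 ≡ 15; y = λ·(15 - 15) - 14 ≡ 3. → (15, 3)

(15, 3)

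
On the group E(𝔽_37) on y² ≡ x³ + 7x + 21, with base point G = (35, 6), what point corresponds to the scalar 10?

Double-and-add on 10 = (1010)₂. Start with G = (35, 6) for the leading 1-bit.
double: tangent at (35, 6): λ = (3·35² + 7)/(2·6) ≡ 19/12. 12⁻¹ ≡ 34 (mod 37), so λ ≡ 19·34 ≡ 17.
  x = λ² - 35 - 35 = 289 - 70 ≡ 34; y = λ·(35 - 34) - 6 ≡ 11. → (34, 11)
double: tangent at (34, 11): λ = (3·34² + 7)/(2·11) ≡ 34/22. 22⁻¹ ≡ 32 (mod 37), so λ ≡ 34·32 ≡ 15.
  x = λ² - 34 - 34 = 225 - 68 ≡ 9; y = λ·(34 - 9) - 11 ≡ 31. → (9, 31)
add G: (9, 31) + (35, 6). λ = (6 - 31)/(35 - 9) ≡ 12/26 mod 37. 26⁻¹ ≡ 10 (mod 37), so λ ≡ 9.
  x = λ² - 9 - 35 = 81 - 44 ≡ 0; y = λ·(9 - 0) - 31 ≡ 13. → (0, 13)
double: tangent at (0, 13): λ = (3·0² + 7)/(2·13) ≡ 7/26. 26⁻¹ ≡ 10 (mod 37), so λ ≡ 7·10 ≡ 33.
  x = λ² - 0 - 0 = 1089 - 0 ≡ 16; y = λ·(0 - 16) - 13 ≡ 14. → (16, 14)

(16, 14)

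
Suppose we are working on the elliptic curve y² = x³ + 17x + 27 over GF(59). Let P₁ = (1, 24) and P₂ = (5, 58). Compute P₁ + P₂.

(22, 4)

(1, 24) + (5, 58). λ = (58 - 24)/(5 - 1) ≡ 34/4 mod 59. 4⁻¹ ≡ 15 (mod 59), so λ ≡ 38.
  x = λ² - 1 - 5 = 1444 - 6 ≡ 22; y = λ·(1 - 22) - 24 ≡ 4. → (22, 4)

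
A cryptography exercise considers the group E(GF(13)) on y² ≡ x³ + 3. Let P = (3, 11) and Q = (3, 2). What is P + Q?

The two points share x = 3 and their y-coordinates satisfy 11 + 2 ≡ 0 (mod 13), so they are inverses. Their sum is the point at infinity.

O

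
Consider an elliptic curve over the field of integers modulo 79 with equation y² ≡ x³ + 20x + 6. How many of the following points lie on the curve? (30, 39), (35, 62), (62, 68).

1

(30, 39): 39² ≡ 20, rhs ≡ 35 → off.
(35, 62): 62² ≡ 52, rhs ≡ 52 → on.
(62, 68): 68² ≡ 42, rhs ≡ 46 → off.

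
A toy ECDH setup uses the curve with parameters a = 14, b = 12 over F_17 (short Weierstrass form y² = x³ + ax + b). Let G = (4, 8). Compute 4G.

Repeated addition: build up to 4G.
2G: tangent at (4, 8): λ = (3·4² + 14)/(2·8) ≡ 11/16. 16⁻¹ ≡ 16 (mod 17) since 16·16 = 256 ≡ 1, so λ ≡ 11·16 ≡ 6.
  x = λ² - 4 - 4 = 36 - 8 ≡ 11; y = λ·(4 - 11) - 8 ≡ 1. → (11, 1)
3G: (11, 1) + (4, 8). λ = (8 - 1)/(4 - 11) ≡ 7/10 mod 17. 10⁻¹ ≡ 12 (mod 17) since 10·12 = 120 ≡ 1, so λ ≡ 16.
  x = λ² - 11 - 4 = 256 - 15 ≡ 3; y = λ·(11 - 3) - 1 ≡ 8. → (3, 8)
4G: (3, 8) + (4, 8). λ = (8 - 8)/(4 - 3) ≡ 0/1 mod 17. 1⁻¹ ≡ 1 (mod 17) since 1·1 = 1 ≡ 1, so λ ≡ 0.
  x = λ² - 3 - 4 = 0 - 7 ≡ 10; y = λ·(3 - 10) - 8 ≡ 9. → (10, 9)

(10, 9)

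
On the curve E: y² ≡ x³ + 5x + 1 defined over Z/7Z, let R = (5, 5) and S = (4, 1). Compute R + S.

(0, 1)

(5, 5) + (4, 1). λ = (1 - 5)/(4 - 5) ≡ 3/6 mod 7. 6⁻¹ ≡ 6 (mod 7), so λ ≡ 4.
  x = λ² - 5 - 4 = 16 - 9 ≡ 0; y = λ·(5 - 0) - 5 ≡ 1. → (0, 1)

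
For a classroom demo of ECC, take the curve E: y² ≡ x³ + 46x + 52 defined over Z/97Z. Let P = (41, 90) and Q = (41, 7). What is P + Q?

O

The two points share x = 41 and their y-coordinates satisfy 90 + 7 ≡ 0 (mod 97), so they are inverses. Their sum is the point at infinity.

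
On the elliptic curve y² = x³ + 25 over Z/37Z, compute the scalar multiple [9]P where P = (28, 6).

O

Repeated addition: build up to 9P.
2P: tangent at (28, 6): λ = (3·28² + 0)/(2·6) ≡ 21/12. 12⁻¹ ≡ 34 (mod 37), so λ ≡ 21·34 ≡ 11.
  x = λ² - 28 - 28 = 121 - 56 ≡ 28; y = λ·(28 - 28) - 6 ≡ 31. → (28, 31)
3P: (28, 31) + (28, 6): same x and y₁ ≡ -y₂, so the sum is 𝒪.
4P: 𝒪 + (28, 6) = (28, 6) (identity).
5P: tangent at (28, 6): λ = (3·28² + 0)/(2·6) ≡ 21/12. 12⁻¹ ≡ 34 (mod 37), so λ ≡ 21·34 ≡ 11.
  x = λ² - 28 - 28 = 121 - 56 ≡ 28; y = λ·(28 - 28) - 6 ≡ 31. → (28, 31)
6P: (28, 31) + (28, 6): same x and y₁ ≡ -y₂, so the sum is 𝒪.
7P: 𝒪 + (28, 6) = (28, 6) (identity).
8P: tangent at (28, 6): λ = (3·28² + 0)/(2·6) ≡ 21/12. 12⁻¹ ≡ 34 (mod 37), so λ ≡ 21·34 ≡ 11.
  x = λ² - 28 - 28 = 121 - 56 ≡ 28; y = λ·(28 - 28) - 6 ≡ 31. → (28, 31)
9P: (28, 31) + (28, 6): same x and y₁ ≡ -y₂, so the sum is 𝒪.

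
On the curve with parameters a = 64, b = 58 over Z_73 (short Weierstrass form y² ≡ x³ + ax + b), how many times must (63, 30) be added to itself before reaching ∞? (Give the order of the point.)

2P: tangent at (63, 30): λ = (3·63² + 64)/(2·30) ≡ 72/60. 60⁻¹ ≡ 28 (mod 73), so λ ≡ 72·28 ≡ 45.
  x = λ² - 63 - 63 = 2025 - 126 ≡ 1; y = λ·(63 - 1) - 30 ≡ 59. → (1, 59)
3P: (1, 59) + (63, 30). λ = (30 - 59)/(63 - 1) ≡ 44/62 mod 73. 62⁻¹ ≡ 53 (mod 73), so λ ≡ 69.
  x = λ² - 1 - 63 = 4761 - 64 ≡ 25; y = λ·(1 - 25) - 59 ≡ 37. → (25, 37)
4P: (25, 37) + (63, 30). λ = (30 - 37)/(63 - 25) ≡ 66/38 mod 73. 38⁻¹ ≡ 25 (mod 73) since 38·25 = 950 ≡ 1, so λ ≡ 44.
  x = λ² - 25 - 63 = 1936 - 88 ≡ 23; y = λ·(25 - 23) - 37 ≡ 51. → (23, 51)
5P: (23, 51) + (63, 30). λ = (30 - 51)/(63 - 23) ≡ 52/40 mod 73. 40⁻¹ ≡ 42 (mod 73), so λ ≡ 67.
  x = λ² - 23 - 63 = 4489 - 86 ≡ 23; y = λ·(23 - 23) - 51 ≡ 22. → (23, 22)
6P: (23, 22) + (63, 30). λ = (30 - 22)/(63 - 23) ≡ 8/40 mod 73. 40⁻¹ ≡ 42 (mod 73), so λ ≡ 44.
  x = λ² - 23 - 63 = 1936 - 86 ≡ 25; y = λ·(23 - 25) - 22 ≡ 36. → (25, 36)
7P: (25, 36) + (63, 30). λ = (30 - 36)/(63 - 25) ≡ 67/38 mod 73. 38⁻¹ ≡ 25 (mod 73), so λ ≡ 69.
  x = λ² - 25 - 63 = 4761 - 88 ≡ 1; y = λ·(25 - 1) - 36 ≡ 14. → (1, 14)
8P: (1, 14) + (63, 30). λ = (30 - 14)/(63 - 1) ≡ 16/62 mod 73. 62⁻¹ ≡ 53 (mod 73), so λ ≡ 45.
  x = λ² - 1 - 63 = 2025 - 64 ≡ 63; y = λ·(1 - 63) - 14 ≡ 43. → (63, 43)
9P: (63, 43) + (63, 30): same x and y₁ ≡ -y₂, so the sum is ∞.
9P = ∞, so the order is 9.

9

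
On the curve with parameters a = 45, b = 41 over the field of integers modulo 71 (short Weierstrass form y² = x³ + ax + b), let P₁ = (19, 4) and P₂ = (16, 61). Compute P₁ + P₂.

(42, 7)

(19, 4) + (16, 61). λ = (61 - 4)/(16 - 19) ≡ 57/68 mod 71. 68⁻¹ ≡ 47 (mod 71), so λ ≡ 52.
  x = λ² - 19 - 16 = 2704 - 35 ≡ 42; y = λ·(19 - 42) - 4 ≡ 7. → (42, 7)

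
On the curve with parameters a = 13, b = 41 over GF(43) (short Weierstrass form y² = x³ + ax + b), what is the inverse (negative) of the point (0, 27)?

-(0, 27) = (0, -27 mod 43) = (0, 16).

(0, 16)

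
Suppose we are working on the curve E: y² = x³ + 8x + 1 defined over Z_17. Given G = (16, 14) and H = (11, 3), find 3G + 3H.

First 3G:
Repeated addition: build up to 3G.
2G: tangent at (16, 14): λ = (3·16² + 8)/(2·14) ≡ 11/11. 11⁻¹ ≡ 14 (mod 17), so λ ≡ 11·14 ≡ 1.
  x = λ² - 16 - 16 = 1 - 32 ≡ 3; y = λ·(16 - 3) - 14 ≡ 16. → (3, 16)
3G: (3, 16) + (16, 14). λ = (14 - 16)/(16 - 3) ≡ 15/13 mod 17. 13⁻¹ ≡ 4 (mod 17), so λ ≡ 9.
  x = λ² - 3 - 16 = 81 - 19 ≡ 11; y = λ·(3 - 11) - 16 ≡ 14. → (11, 14)
3G = (11, 14).
Next 3H:
Repeated addition: build up to 3H.
2H: tangent at (11, 3): λ = (3·11² + 8)/(2·3) ≡ 14/6. 6⁻¹ ≡ 3 (mod 17), so λ ≡ 14·3 ≡ 8.
  x = λ² - 11 - 11 = 64 - 22 ≡ 8; y = λ·(11 - 8) - 3 ≡ 4. → (8, 4)
3H: (8, 4) + (11, 3). λ = (3 - 4)/(11 - 8) ≡ 16/3 mod 17. 3⁻¹ ≡ 6 (mod 17), so λ ≡ 11.
  x = λ² - 8 - 11 = 121 - 19 ≡ 0; y = λ·(8 - 0) - 4 ≡ 16. → (0, 16)
3H = (0, 16).
Finally 3G + 3H:
(11, 14) + (0, 16). λ = (16 - 14)/(0 - 11) ≡ 2/6 mod 17. 6⁻¹ ≡ 3 (mod 17), so λ ≡ 6.
  x = λ² - 11 - 0 = 36 - 11 ≡ 8; y = λ·(11 - 8) - 14 ≡ 4. → (8, 4)

(8, 4)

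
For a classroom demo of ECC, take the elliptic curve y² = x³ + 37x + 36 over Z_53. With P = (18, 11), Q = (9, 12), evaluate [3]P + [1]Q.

(51, 31)

First 3P:
Repeated addition: build up to 3P.
2P: tangent at (18, 11): λ = (3·18² + 37)/(2·11) ≡ 2/22. 22⁻¹ ≡ 41 (mod 53) since 22·41 = 902 ≡ 1, so λ ≡ 2·41 ≡ 29.
  x = λ² - 18 - 18 = 841 - 36 ≡ 10; y = λ·(18 - 10) - 11 ≡ 9. → (10, 9)
3P: (10, 9) + (18, 11). λ = (11 - 9)/(18 - 10) ≡ 2/8 mod 53. 8⁻¹ ≡ 20 (mod 53), so λ ≡ 40.
  x = λ² - 10 - 18 = 1600 - 28 ≡ 35; y = λ·(10 - 35) - 9 ≡ 51. → (35, 51)
3P = (35, 51).
Finally 3P + Q:
(35, 51) + (9, 12). λ = (12 - 51)/(9 - 35) ≡ 14/27 mod 53. 27⁻¹ ≡ 2 (mod 53), so λ ≡ 28.
  x = λ² - 35 - 9 = 784 - 44 ≡ 51; y = λ·(35 - 51) - 51 ≡ 31. → (51, 31)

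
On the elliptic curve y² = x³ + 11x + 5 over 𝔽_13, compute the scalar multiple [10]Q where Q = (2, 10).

O

Repeated addition: build up to 10Q.
2Q: tangent at (2, 10): λ = (3·2² + 11)/(2·10) ≡ 10/7. 7⁻¹ ≡ 2 (mod 13) since 7·2 = 14 ≡ 1, so λ ≡ 10·2 ≡ 7.
  x = λ² - 2 - 2 = 49 - 4 ≡ 6; y = λ·(2 - 6) - 10 ≡ 1. → (6, 1)
3Q: (6, 1) + (2, 10). λ = (10 - 1)/(2 - 6) ≡ 9/9 mod 13. 9⁻¹ ≡ 3 (mod 13), so λ ≡ 1.
  x = λ² - 6 - 2 = 1 - 8 ≡ 6; y = λ·(6 - 6) - 1 ≡ 12. → (6, 12)
4Q: (6, 12) + (2, 10). λ = (10 - 12)/(2 - 6) ≡ 11/9 mod 13. 9⁻¹ ≡ 3 (mod 13) since 9·3 = 27 ≡ 1, so λ ≡ 7.
  x = λ² - 6 - 2 = 49 - 8 ≡ 2; y = λ·(6 - 2) - 12 ≡ 3. → (2, 3)
5Q: (2, 3) + (2, 10): same x and y₁ ≡ -y₂, so the sum is O.
6Q: O + (2, 10) = (2, 10) (identity).
7Q: tangent at (2, 10): λ = (3·2² + 11)/(2·10) ≡ 10/7. 7⁻¹ ≡ 2 (mod 13), so λ ≡ 10·2 ≡ 7.
  x = λ² - 2 - 2 = 49 - 4 ≡ 6; y = λ·(2 - 6) - 10 ≡ 1. → (6, 1)
8Q: (6, 1) + (2, 10). λ = (10 - 1)/(2 - 6) ≡ 9/9 mod 13. 9⁻¹ ≡ 3 (mod 13), so λ ≡ 1.
  x = λ² - 6 - 2 = 1 - 8 ≡ 6; y = λ·(6 - 6) - 1 ≡ 12. → (6, 12)
9Q: (6, 12) + (2, 10). λ = (10 - 12)/(2 - 6) ≡ 11/9 mod 13. 9⁻¹ ≡ 3 (mod 13) since 9·3 = 27 ≡ 1, so λ ≡ 7.
  x = λ² - 6 - 2 = 49 - 8 ≡ 2; y = λ·(6 - 2) - 12 ≡ 3. → (2, 3)
10Q: (2, 3) + (2, 10): same x and y₁ ≡ -y₂, so the sum is O.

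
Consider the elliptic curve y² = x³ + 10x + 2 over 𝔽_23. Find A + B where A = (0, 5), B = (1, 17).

(0, 5) + (1, 17). λ = (17 - 5)/(1 - 0) ≡ 12/1 mod 23. 1⁻¹ ≡ 1 (mod 23) since 1·1 = 1 ≡ 1, so λ ≡ 12.
  x = λ² - 0 - 1 = 144 - 1 ≡ 5; y = λ·(0 - 5) - 5 ≡ 4. → (5, 4)

(5, 4)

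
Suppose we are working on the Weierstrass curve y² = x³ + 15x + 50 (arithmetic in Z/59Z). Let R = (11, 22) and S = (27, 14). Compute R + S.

(36, 20)

(11, 22) + (27, 14). λ = (14 - 22)/(27 - 11) ≡ 51/16 mod 59. 16⁻¹ ≡ 48 (mod 59) since 16·48 = 768 ≡ 1, so λ ≡ 29.
  x = λ² - 11 - 27 = 841 - 38 ≡ 36; y = λ·(11 - 36) - 22 ≡ 20. → (36, 20)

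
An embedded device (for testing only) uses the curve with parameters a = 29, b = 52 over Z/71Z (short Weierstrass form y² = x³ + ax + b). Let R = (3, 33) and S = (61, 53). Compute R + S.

(56, 54)

(3, 33) + (61, 53). λ = (53 - 33)/(61 - 3) ≡ 20/58 mod 71. 58⁻¹ ≡ 60 (mod 71) since 58·60 = 3480 ≡ 1, so λ ≡ 64.
  x = λ² - 3 - 61 = 4096 - 64 ≡ 56; y = λ·(3 - 56) - 33 ≡ 54. → (56, 54)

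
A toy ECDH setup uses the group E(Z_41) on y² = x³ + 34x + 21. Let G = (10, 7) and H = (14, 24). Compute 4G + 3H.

(11, 39)

First 4G:
Repeated addition: build up to 4G.
2G: tangent at (10, 7): λ = (3·10² + 34)/(2·7) ≡ 6/14. 14⁻¹ ≡ 3 (mod 41), so λ ≡ 6·3 ≡ 18.
  x = λ² - 10 - 10 = 324 - 20 ≡ 17; y = λ·(10 - 17) - 7 ≡ 31. → (17, 31)
3G: (17, 31) + (10, 7). λ = (7 - 31)/(10 - 17) ≡ 17/34 mod 41. 34⁻¹ ≡ 35 (mod 41) since 34·35 = 1190 ≡ 1, so λ ≡ 21.
  x = λ² - 17 - 10 = 441 - 27 ≡ 4; y = λ·(17 - 4) - 31 ≡ 37. → (4, 37)
4G: (4, 37) + (10, 7). λ = (7 - 37)/(10 - 4) ≡ 11/6 mod 41. 6⁻¹ ≡ 7 (mod 41), so λ ≡ 36.
  x = λ² - 4 - 10 = 1296 - 14 ≡ 11; y = λ·(4 - 11) - 37 ≡ 39. → (11, 39)
4G = (11, 39).
Next 3H:
Repeated addition: build up to 3H.
2H: tangent at (14, 24): λ = (3·14² + 34)/(2·24) ≡ 7/7. 7⁻¹ ≡ 6 (mod 41) since 7·6 = 42 ≡ 1, so λ ≡ 7·6 ≡ 1.
  x = λ² - 14 - 14 = 1 - 28 ≡ 14; y = λ·(14 - 14) - 24 ≡ 17. → (14, 17)
3H: (14, 17) + (14, 24): same x and y₁ ≡ -y₂, so the sum is O.
3H = O.
Finally 4G + 3H:
(11, 39) + O = (11, 39) (identity).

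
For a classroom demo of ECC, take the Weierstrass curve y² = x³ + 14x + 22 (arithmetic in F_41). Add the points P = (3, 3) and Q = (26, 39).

(16, 23)

(3, 3) + (26, 39). λ = (39 - 3)/(26 - 3) ≡ 36/23 mod 41. 23⁻¹ ≡ 25 (mod 41) since 23·25 = 575 ≡ 1, so λ ≡ 39.
  x = λ² - 3 - 26 = 1521 - 29 ≡ 16; y = λ·(3 - 16) - 3 ≡ 23. → (16, 23)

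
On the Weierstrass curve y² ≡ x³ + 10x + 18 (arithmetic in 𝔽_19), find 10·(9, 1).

(12, 2)

Write P = (9, 1).
Double-and-add on 10 = (1010)₂. Start with P = (9, 1) for the leading 1-bit.
double: tangent at (9, 1): λ = (3·9² + 10)/(2·1) ≡ 6/2. 2⁻¹ ≡ 10 (mod 19), so λ ≡ 6·10 ≡ 3.
  x = λ² - 9 - 9 = 9 - 18 ≡ 10; y = λ·(9 - 10) - 1 ≡ 15. → (10, 15)
double: tangent at (10, 15): λ = (3·10² + 10)/(2·15) ≡ 6/11. 11⁻¹ ≡ 7 (mod 19) since 11·7 = 77 ≡ 1, so λ ≡ 6·7 ≡ 4.
  x = λ² - 10 - 10 = 16 - 20 ≡ 15; y = λ·(10 - 15) - 15 ≡ 3. → (15, 3)
add P: (15, 3) + (9, 1). λ = (1 - 3)/(9 - 15) ≡ 17/13 mod 19. 13⁻¹ ≡ 3 (mod 19) since 13·3 = 39 ≡ 1, so λ ≡ 13.
  x = λ² - 15 - 9 = 169 - 24 ≡ 12; y = λ·(15 - 12) - 3 ≡ 17. → (12, 17)
double: tangent at (12, 17): λ = (3·12² + 10)/(2·17) ≡ 5/15. 15⁻¹ ≡ 14 (mod 19) since 15·14 = 210 ≡ 1, so λ ≡ 5·14 ≡ 13.
  x = λ² - 12 - 12 = 169 - 24 ≡ 12; y = λ·(12 - 12) - 17 ≡ 2. → (12, 2)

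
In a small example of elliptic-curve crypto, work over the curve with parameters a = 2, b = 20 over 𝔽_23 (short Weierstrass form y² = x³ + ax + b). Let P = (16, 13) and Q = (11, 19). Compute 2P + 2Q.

(7, 3)

First 2P:
Repeated addition: build up to 2P.
2P: tangent at (16, 13): λ = (3·16² + 2)/(2·13) ≡ 11/3. 3⁻¹ ≡ 8 (mod 23), so λ ≡ 11·8 ≡ 19.
  x = λ² - 16 - 16 = 361 - 32 ≡ 7; y = λ·(16 - 7) - 13 ≡ 20. → (7, 20)
2P = (7, 20).
Next 2Q:
Repeated addition: build up to 2Q.
2Q: tangent at (11, 19): λ = (3·11² + 2)/(2·19) ≡ 20/15. 15⁻¹ ≡ 20 (mod 23), so λ ≡ 20·20 ≡ 9.
  x = λ² - 11 - 11 = 81 - 22 ≡ 13; y = λ·(11 - 13) - 19 ≡ 9. → (13, 9)
2Q = (13, 9).
Finally 2P + 2Q:
(7, 20) + (13, 9). λ = (9 - 20)/(13 - 7) ≡ 12/6 mod 23. 6⁻¹ ≡ 4 (mod 23), so λ ≡ 2.
  x = λ² - 7 - 13 = 4 - 20 ≡ 7; y = λ·(7 - 7) - 20 ≡ 3. → (7, 3)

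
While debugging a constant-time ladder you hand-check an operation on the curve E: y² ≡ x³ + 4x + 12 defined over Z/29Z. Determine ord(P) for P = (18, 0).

2P: (18, 0) + (18, 0): same x and y₁ ≡ -y₂, so the sum is 𝒪.
2P = 𝒪, so the order is 2.

2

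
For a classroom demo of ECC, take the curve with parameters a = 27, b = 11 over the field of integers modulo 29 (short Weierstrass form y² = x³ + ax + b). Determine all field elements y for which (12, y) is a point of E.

x³ + 27x + 11 = 2063 ≡ 4 (mod 29).
Square roots of 4 mod 29: 2 and 27 (since 2² = 4 ≡ 4).

2, 27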